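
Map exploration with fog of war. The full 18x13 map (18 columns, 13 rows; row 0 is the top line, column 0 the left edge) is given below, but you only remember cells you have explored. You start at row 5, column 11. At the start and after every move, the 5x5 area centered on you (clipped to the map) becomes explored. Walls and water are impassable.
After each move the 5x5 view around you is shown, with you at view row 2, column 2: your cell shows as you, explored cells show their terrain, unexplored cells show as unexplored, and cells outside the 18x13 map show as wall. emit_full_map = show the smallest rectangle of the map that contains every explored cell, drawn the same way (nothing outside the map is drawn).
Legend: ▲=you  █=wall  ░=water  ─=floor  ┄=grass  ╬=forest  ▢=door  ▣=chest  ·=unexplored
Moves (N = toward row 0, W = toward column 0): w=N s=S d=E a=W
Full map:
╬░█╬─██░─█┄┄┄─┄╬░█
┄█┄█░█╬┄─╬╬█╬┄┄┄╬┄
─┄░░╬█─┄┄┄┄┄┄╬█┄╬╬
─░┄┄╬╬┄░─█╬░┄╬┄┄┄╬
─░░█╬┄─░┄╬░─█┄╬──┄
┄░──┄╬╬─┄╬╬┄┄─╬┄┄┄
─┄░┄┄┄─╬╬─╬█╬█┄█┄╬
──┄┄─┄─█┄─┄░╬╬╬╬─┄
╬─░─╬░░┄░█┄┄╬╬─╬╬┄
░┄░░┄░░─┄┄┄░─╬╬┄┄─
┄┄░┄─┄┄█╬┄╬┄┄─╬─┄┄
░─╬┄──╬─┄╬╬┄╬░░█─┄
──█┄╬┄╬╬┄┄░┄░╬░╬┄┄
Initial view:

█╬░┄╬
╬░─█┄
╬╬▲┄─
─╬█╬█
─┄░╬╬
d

╬░┄╬┄
░─█┄╬
╬┄▲─╬
╬█╬█┄
┄░╬╬╬

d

░┄╬┄┄
─█┄╬─
┄┄▲╬┄
█╬█┄█
░╬╬╬╬

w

┄┄╬█┄
░┄╬┄┄
─█▲╬─
┄┄─╬┄
█╬█┄█

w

█╬┄┄┄
┄┄╬█┄
░┄▲┄┄
─█┄╬─
┄┄─╬┄

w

┄┄─┄╬
█╬┄┄┄
┄┄▲█┄
░┄╬┄┄
─█┄╬─

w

█████
┄┄─┄╬
█╬▲┄┄
┄┄╬█┄
░┄╬┄┄

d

█████
┄─┄╬░
╬┄▲┄╬
┄╬█┄╬
┄╬┄┄┄

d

█████
─┄╬░█
┄┄▲╬┄
╬█┄╬╬
╬┄┄┄╬

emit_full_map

··┄┄─┄╬░█
··█╬┄┄▲╬┄
··┄┄╬█┄╬╬
█╬░┄╬┄┄┄╬
╬░─█┄╬─··
╬╬┄┄─╬┄··
─╬█╬█┄█··
─┄░╬╬╬╬··

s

─┄╬░█
┄┄┄╬┄
╬█▲╬╬
╬┄┄┄╬
┄╬──┄

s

┄┄┄╬┄
╬█┄╬╬
╬┄▲┄╬
┄╬──┄
─╬┄┄┄

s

╬█┄╬╬
╬┄┄┄╬
┄╬▲─┄
─╬┄┄┄
█┄█┄╬

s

╬┄┄┄╬
┄╬──┄
─╬▲┄┄
█┄█┄╬
╬╬╬─┄

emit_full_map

··┄┄─┄╬░█
··█╬┄┄┄╬┄
··┄┄╬█┄╬╬
█╬░┄╬┄┄┄╬
╬░─█┄╬──┄
╬╬┄┄─╬▲┄┄
─╬█╬█┄█┄╬
─┄░╬╬╬╬─┄

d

┄┄┄╬█
╬──┄█
╬┄▲┄█
┄█┄╬█
╬╬─┄█

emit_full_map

··┄┄─┄╬░█
··█╬┄┄┄╬┄
··┄┄╬█┄╬╬
█╬░┄╬┄┄┄╬
╬░─█┄╬──┄
╬╬┄┄─╬┄▲┄
─╬█╬█┄█┄╬
─┄░╬╬╬╬─┄


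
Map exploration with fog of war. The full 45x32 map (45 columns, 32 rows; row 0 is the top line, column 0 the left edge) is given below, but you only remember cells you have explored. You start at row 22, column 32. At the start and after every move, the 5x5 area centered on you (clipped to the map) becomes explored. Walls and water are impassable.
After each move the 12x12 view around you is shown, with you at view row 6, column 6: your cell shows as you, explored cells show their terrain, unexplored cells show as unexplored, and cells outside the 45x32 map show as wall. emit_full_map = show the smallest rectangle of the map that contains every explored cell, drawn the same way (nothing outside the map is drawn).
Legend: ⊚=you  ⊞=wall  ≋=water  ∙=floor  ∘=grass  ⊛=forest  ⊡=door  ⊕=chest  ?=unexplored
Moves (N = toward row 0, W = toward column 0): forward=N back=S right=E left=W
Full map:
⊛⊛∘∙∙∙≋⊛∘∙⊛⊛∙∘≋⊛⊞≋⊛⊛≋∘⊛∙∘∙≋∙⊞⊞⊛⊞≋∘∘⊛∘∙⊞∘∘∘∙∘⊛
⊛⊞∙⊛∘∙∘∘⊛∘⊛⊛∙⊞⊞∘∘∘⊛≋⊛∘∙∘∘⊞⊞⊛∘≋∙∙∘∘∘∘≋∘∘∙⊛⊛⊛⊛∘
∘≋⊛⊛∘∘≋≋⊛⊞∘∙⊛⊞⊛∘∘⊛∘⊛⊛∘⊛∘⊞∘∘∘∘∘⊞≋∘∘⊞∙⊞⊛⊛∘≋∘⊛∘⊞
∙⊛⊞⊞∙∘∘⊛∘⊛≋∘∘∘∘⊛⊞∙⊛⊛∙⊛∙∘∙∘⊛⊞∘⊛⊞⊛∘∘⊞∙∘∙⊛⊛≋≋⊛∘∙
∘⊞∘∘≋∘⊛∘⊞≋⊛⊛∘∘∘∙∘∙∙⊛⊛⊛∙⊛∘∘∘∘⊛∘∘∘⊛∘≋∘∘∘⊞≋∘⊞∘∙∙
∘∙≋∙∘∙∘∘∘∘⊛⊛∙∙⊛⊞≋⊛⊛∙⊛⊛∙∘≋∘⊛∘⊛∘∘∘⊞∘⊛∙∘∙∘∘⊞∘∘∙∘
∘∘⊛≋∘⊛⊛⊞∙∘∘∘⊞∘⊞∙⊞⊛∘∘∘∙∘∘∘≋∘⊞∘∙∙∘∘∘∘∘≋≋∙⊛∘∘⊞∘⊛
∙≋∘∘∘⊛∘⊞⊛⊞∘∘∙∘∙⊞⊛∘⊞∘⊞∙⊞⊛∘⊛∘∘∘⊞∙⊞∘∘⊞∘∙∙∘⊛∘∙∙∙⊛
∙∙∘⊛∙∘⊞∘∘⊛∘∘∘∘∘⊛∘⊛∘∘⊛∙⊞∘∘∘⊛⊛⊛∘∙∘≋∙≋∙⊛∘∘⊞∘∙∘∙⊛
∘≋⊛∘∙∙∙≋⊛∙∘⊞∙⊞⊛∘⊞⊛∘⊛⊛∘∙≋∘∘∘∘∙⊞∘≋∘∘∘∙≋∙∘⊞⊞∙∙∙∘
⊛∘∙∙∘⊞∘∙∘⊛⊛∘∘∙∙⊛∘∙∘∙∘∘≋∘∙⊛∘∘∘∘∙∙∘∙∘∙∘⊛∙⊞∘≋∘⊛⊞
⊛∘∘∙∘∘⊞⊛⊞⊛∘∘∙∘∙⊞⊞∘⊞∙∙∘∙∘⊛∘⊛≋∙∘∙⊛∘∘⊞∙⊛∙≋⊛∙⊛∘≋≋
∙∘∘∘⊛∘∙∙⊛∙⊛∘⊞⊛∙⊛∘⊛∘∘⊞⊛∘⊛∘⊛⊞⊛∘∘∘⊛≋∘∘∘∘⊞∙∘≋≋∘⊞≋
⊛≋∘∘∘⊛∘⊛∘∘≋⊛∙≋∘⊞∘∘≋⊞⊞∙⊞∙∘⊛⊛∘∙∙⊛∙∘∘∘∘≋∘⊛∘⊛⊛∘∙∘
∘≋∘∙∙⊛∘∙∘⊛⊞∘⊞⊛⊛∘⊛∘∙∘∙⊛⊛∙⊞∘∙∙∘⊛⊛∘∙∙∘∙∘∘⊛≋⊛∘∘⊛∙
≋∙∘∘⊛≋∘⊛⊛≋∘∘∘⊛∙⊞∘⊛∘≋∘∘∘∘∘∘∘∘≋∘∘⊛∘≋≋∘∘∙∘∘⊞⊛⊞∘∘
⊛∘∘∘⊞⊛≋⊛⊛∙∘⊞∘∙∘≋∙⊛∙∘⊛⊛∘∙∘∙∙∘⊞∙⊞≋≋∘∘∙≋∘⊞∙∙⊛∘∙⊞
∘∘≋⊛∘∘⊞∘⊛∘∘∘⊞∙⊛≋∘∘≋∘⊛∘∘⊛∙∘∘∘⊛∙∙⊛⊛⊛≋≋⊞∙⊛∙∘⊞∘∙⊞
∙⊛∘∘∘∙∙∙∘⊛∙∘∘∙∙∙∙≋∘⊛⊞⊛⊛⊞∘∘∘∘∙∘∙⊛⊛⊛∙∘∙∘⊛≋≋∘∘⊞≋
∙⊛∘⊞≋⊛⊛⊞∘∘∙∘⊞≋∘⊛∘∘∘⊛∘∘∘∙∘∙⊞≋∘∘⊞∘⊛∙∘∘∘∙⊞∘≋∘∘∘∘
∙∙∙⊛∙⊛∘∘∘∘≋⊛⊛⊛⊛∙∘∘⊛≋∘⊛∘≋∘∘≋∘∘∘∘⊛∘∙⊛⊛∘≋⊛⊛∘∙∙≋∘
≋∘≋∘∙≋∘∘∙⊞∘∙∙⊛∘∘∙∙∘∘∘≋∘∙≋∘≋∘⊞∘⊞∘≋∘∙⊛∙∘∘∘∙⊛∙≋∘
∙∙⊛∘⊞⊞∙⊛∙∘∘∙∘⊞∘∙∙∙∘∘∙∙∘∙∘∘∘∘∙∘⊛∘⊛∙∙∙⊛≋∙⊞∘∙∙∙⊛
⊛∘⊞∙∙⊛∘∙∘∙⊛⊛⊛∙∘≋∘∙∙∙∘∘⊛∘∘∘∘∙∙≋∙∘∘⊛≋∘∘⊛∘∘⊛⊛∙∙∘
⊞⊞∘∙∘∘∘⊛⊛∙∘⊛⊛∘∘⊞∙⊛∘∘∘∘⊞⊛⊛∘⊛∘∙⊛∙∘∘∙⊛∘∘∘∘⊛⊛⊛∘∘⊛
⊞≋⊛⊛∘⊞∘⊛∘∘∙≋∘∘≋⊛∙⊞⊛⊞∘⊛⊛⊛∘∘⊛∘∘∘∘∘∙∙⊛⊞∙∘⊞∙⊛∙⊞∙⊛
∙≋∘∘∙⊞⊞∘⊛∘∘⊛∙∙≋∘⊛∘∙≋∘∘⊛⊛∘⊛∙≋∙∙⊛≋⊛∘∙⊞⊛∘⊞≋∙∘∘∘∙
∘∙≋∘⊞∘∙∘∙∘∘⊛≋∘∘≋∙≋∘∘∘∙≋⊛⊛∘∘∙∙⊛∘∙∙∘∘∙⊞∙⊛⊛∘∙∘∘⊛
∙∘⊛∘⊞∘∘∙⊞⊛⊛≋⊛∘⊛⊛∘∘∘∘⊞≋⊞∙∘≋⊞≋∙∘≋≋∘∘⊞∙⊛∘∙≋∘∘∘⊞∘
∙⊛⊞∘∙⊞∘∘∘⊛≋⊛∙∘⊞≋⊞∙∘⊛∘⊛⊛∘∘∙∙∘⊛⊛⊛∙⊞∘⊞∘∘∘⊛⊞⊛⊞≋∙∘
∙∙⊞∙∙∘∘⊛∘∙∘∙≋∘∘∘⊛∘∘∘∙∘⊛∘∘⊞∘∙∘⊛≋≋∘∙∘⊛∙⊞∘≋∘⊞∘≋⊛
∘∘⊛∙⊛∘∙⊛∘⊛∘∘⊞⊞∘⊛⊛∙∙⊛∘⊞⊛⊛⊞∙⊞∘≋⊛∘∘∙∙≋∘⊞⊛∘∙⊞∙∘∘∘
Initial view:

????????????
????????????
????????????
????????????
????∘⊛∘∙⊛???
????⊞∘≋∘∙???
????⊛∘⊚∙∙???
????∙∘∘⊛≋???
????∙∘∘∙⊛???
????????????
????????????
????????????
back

????????????
????????????
????????????
????∘⊛∘∙⊛???
????⊞∘≋∘∙???
????⊛∘⊛∙∙???
????∙∘⊚⊛≋???
????∙∘∘∙⊛???
????∘∘∙∙⊛???
????????????
????????????
????????????

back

????????????
????????????
????∘⊛∘∙⊛???
????⊞∘≋∘∙???
????⊛∘⊛∙∙???
????∙∘∘⊛≋???
????∙∘⊚∙⊛???
????∘∘∙∙⊛???
????⊛≋⊛∘∙???
????????????
????????????
????????????

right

????????????
????????????
???∘⊛∘∙⊛????
???⊞∘≋∘∙????
???⊛∘⊛∙∙∙???
???∙∘∘⊛≋∘???
???∙∘∘⊚⊛∘???
???∘∘∙∙⊛⊞???
???⊛≋⊛∘∙⊞???
????????????
????????????
????????????

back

????????????
???∘⊛∘∙⊛????
???⊞∘≋∘∙????
???⊛∘⊛∙∙∙???
???∙∘∘⊛≋∘???
???∙∘∘∙⊛∘???
???∘∘∙⊚⊛⊞???
???⊛≋⊛∘∙⊞???
????∙∙∘∘∙???
????????????
????????????
????????????

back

???∘⊛∘∙⊛????
???⊞∘≋∘∙????
???⊛∘⊛∙∙∙???
???∙∘∘⊛≋∘???
???∙∘∘∙⊛∘???
???∘∘∙∙⊛⊞???
???⊛≋⊛⊚∙⊞???
????∙∙∘∘∙???
????≋∘∘⊞∙???
????????????
????????????
????????????

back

???⊞∘≋∘∙????
???⊛∘⊛∙∙∙???
???∙∘∘⊛≋∘???
???∙∘∘∙⊛∘???
???∘∘∙∙⊛⊞???
???⊛≋⊛∘∙⊞???
????∙∙⊚∘∙???
????≋∘∘⊞∙???
????∙⊞∘⊞∘???
????????????
????????????
⊞⊞⊞⊞⊞⊞⊞⊞⊞⊞⊞⊞

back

???⊛∘⊛∙∙∙???
???∙∘∘⊛≋∘???
???∙∘∘∙⊛∘???
???∘∘∙∙⊛⊞???
???⊛≋⊛∘∙⊞???
????∙∙∘∘∙???
????≋∘⊚⊞∙???
????∙⊞∘⊞∘???
????≋∘∙∘⊛???
????????????
⊞⊞⊞⊞⊞⊞⊞⊞⊞⊞⊞⊞
⊞⊞⊞⊞⊞⊞⊞⊞⊞⊞⊞⊞

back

???∙∘∘⊛≋∘???
???∙∘∘∙⊛∘???
???∘∘∙∙⊛⊞???
???⊛≋⊛∘∙⊞???
????∙∙∘∘∙???
????≋∘∘⊞∙???
????∙⊞⊚⊞∘???
????≋∘∙∘⊛???
????∘∙∙≋∘???
⊞⊞⊞⊞⊞⊞⊞⊞⊞⊞⊞⊞
⊞⊞⊞⊞⊞⊞⊞⊞⊞⊞⊞⊞
⊞⊞⊞⊞⊞⊞⊞⊞⊞⊞⊞⊞

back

???∙∘∘∙⊛∘???
???∘∘∙∙⊛⊞???
???⊛≋⊛∘∙⊞???
????∙∙∘∘∙???
????≋∘∘⊞∙???
????∙⊞∘⊞∘???
????≋∘⊚∘⊛???
????∘∙∙≋∘???
⊞⊞⊞⊞⊞⊞⊞⊞⊞⊞⊞⊞
⊞⊞⊞⊞⊞⊞⊞⊞⊞⊞⊞⊞
⊞⊞⊞⊞⊞⊞⊞⊞⊞⊞⊞⊞
⊞⊞⊞⊞⊞⊞⊞⊞⊞⊞⊞⊞

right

??∙∘∘∙⊛∘????
??∘∘∙∙⊛⊞????
??⊛≋⊛∘∙⊞????
???∙∙∘∘∙????
???≋∘∘⊞∙⊛???
???∙⊞∘⊞∘∘???
???≋∘∙⊚⊛∙???
???∘∙∙≋∘⊞???
⊞⊞⊞⊞⊞⊞⊞⊞⊞⊞⊞⊞
⊞⊞⊞⊞⊞⊞⊞⊞⊞⊞⊞⊞
⊞⊞⊞⊞⊞⊞⊞⊞⊞⊞⊞⊞
⊞⊞⊞⊞⊞⊞⊞⊞⊞⊞⊞⊞

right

?∙∘∘∙⊛∘?????
?∘∘∙∙⊛⊞?????
?⊛≋⊛∘∙⊞?????
??∙∙∘∘∙?????
??≋∘∘⊞∙⊛∘???
??∙⊞∘⊞∘∘∘???
??≋∘∙∘⊚∙⊞???
??∘∙∙≋∘⊞⊛???
⊞⊞⊞⊞⊞⊞⊞⊞⊞⊞⊞⊞
⊞⊞⊞⊞⊞⊞⊞⊞⊞⊞⊞⊞
⊞⊞⊞⊞⊞⊞⊞⊞⊞⊞⊞⊞
⊞⊞⊞⊞⊞⊞⊞⊞⊞⊞⊞⊞

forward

?∙∘∘⊛≋∘?????
?∙∘∘∙⊛∘?????
?∘∘∙∙⊛⊞?????
?⊛≋⊛∘∙⊞?????
??∙∙∘∘∙⊞∙???
??≋∘∘⊞∙⊛∘???
??∙⊞∘⊞⊚∘∘???
??≋∘∙∘⊛∙⊞???
??∘∙∙≋∘⊞⊛???
⊞⊞⊞⊞⊞⊞⊞⊞⊞⊞⊞⊞
⊞⊞⊞⊞⊞⊞⊞⊞⊞⊞⊞⊞
⊞⊞⊞⊞⊞⊞⊞⊞⊞⊞⊞⊞

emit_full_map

∘⊛∘∙⊛???
⊞∘≋∘∙???
⊛∘⊛∙∙∙??
∙∘∘⊛≋∘??
∙∘∘∙⊛∘??
∘∘∙∙⊛⊞??
⊛≋⊛∘∙⊞??
?∙∙∘∘∙⊞∙
?≋∘∘⊞∙⊛∘
?∙⊞∘⊞⊚∘∘
?≋∘∙∘⊛∙⊞
?∘∙∙≋∘⊞⊛

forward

?⊛∘⊛∙∙∙?????
?∙∘∘⊛≋∘?????
?∙∘∘∙⊛∘?????
?∘∘∙∙⊛⊞?????
?⊛≋⊛∘∙⊞⊛∘???
??∙∙∘∘∙⊞∙???
??≋∘∘⊞⊚⊛∘???
??∙⊞∘⊞∘∘∘???
??≋∘∙∘⊛∙⊞???
??∘∙∙≋∘⊞⊛???
⊞⊞⊞⊞⊞⊞⊞⊞⊞⊞⊞⊞
⊞⊞⊞⊞⊞⊞⊞⊞⊞⊞⊞⊞

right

⊛∘⊛∙∙∙??????
∙∘∘⊛≋∘??????
∙∘∘∙⊛∘??????
∘∘∙∙⊛⊞??????
⊛≋⊛∘∙⊞⊛∘⊞???
?∙∙∘∘∙⊞∙⊛???
?≋∘∘⊞∙⊚∘∙???
?∙⊞∘⊞∘∘∘⊛???
?≋∘∙∘⊛∙⊞∘???
?∘∙∙≋∘⊞⊛????
⊞⊞⊞⊞⊞⊞⊞⊞⊞⊞⊞⊞
⊞⊞⊞⊞⊞⊞⊞⊞⊞⊞⊞⊞

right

∘⊛∙∙∙???????
∘∘⊛≋∘???????
∘∘∙⊛∘???????
∘∙∙⊛⊞???????
≋⊛∘∙⊞⊛∘⊞≋???
∙∙∘∘∙⊞∙⊛⊛???
≋∘∘⊞∙⊛⊚∙≋???
∙⊞∘⊞∘∘∘⊛⊞???
≋∘∙∘⊛∙⊞∘≋???
∘∙∙≋∘⊞⊛?????
⊞⊞⊞⊞⊞⊞⊞⊞⊞⊞⊞⊞
⊞⊞⊞⊞⊞⊞⊞⊞⊞⊞⊞⊞

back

∘∘⊛≋∘???????
∘∘∙⊛∘???????
∘∙∙⊛⊞???????
≋⊛∘∙⊞⊛∘⊞≋???
∙∙∘∘∙⊞∙⊛⊛???
≋∘∘⊞∙⊛∘∙≋???
∙⊞∘⊞∘∘⊚⊛⊞???
≋∘∙∘⊛∙⊞∘≋???
∘∙∙≋∘⊞⊛∘∙???
⊞⊞⊞⊞⊞⊞⊞⊞⊞⊞⊞⊞
⊞⊞⊞⊞⊞⊞⊞⊞⊞⊞⊞⊞
⊞⊞⊞⊞⊞⊞⊞⊞⊞⊞⊞⊞

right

∘⊛≋∘????????
∘∙⊛∘????????
∙∙⊛⊞????????
⊛∘∙⊞⊛∘⊞≋????
∙∘∘∙⊞∙⊛⊛∘???
∘∘⊞∙⊛∘∙≋∘???
⊞∘⊞∘∘∘⊚⊞⊛???
∘∙∘⊛∙⊞∘≋∘???
∙∙≋∘⊞⊛∘∙⊞???
⊞⊞⊞⊞⊞⊞⊞⊞⊞⊞⊞⊞
⊞⊞⊞⊞⊞⊞⊞⊞⊞⊞⊞⊞
⊞⊞⊞⊞⊞⊞⊞⊞⊞⊞⊞⊞

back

∘∙⊛∘????????
∙∙⊛⊞????????
⊛∘∙⊞⊛∘⊞≋????
∙∘∘∙⊞∙⊛⊛∘???
∘∘⊞∙⊛∘∙≋∘???
⊞∘⊞∘∘∘⊛⊞⊛???
∘∙∘⊛∙⊞⊚≋∘???
∙∙≋∘⊞⊛∘∙⊞???
⊞⊞⊞⊞⊞⊞⊞⊞⊞⊞⊞⊞
⊞⊞⊞⊞⊞⊞⊞⊞⊞⊞⊞⊞
⊞⊞⊞⊞⊞⊞⊞⊞⊞⊞⊞⊞
⊞⊞⊞⊞⊞⊞⊞⊞⊞⊞⊞⊞

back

∙∙⊛⊞????????
⊛∘∙⊞⊛∘⊞≋????
∙∘∘∙⊞∙⊛⊛∘???
∘∘⊞∙⊛∘∙≋∘???
⊞∘⊞∘∘∘⊛⊞⊛???
∘∙∘⊛∙⊞∘≋∘???
∙∙≋∘⊞⊛⊚∙⊞???
⊞⊞⊞⊞⊞⊞⊞⊞⊞⊞⊞⊞
⊞⊞⊞⊞⊞⊞⊞⊞⊞⊞⊞⊞
⊞⊞⊞⊞⊞⊞⊞⊞⊞⊞⊞⊞
⊞⊞⊞⊞⊞⊞⊞⊞⊞⊞⊞⊞
⊞⊞⊞⊞⊞⊞⊞⊞⊞⊞⊞⊞

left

∘∙∙⊛⊞???????
≋⊛∘∙⊞⊛∘⊞≋???
∙∙∘∘∙⊞∙⊛⊛∘??
≋∘∘⊞∙⊛∘∙≋∘??
∙⊞∘⊞∘∘∘⊛⊞⊛??
≋∘∙∘⊛∙⊞∘≋∘??
∘∙∙≋∘⊞⊚∘∙⊞??
⊞⊞⊞⊞⊞⊞⊞⊞⊞⊞⊞⊞
⊞⊞⊞⊞⊞⊞⊞⊞⊞⊞⊞⊞
⊞⊞⊞⊞⊞⊞⊞⊞⊞⊞⊞⊞
⊞⊞⊞⊞⊞⊞⊞⊞⊞⊞⊞⊞
⊞⊞⊞⊞⊞⊞⊞⊞⊞⊞⊞⊞

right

∙∙⊛⊞????????
⊛∘∙⊞⊛∘⊞≋????
∙∘∘∙⊞∙⊛⊛∘???
∘∘⊞∙⊛∘∙≋∘???
⊞∘⊞∘∘∘⊛⊞⊛???
∘∙∘⊛∙⊞∘≋∘???
∙∙≋∘⊞⊛⊚∙⊞???
⊞⊞⊞⊞⊞⊞⊞⊞⊞⊞⊞⊞
⊞⊞⊞⊞⊞⊞⊞⊞⊞⊞⊞⊞
⊞⊞⊞⊞⊞⊞⊞⊞⊞⊞⊞⊞
⊞⊞⊞⊞⊞⊞⊞⊞⊞⊞⊞⊞
⊞⊞⊞⊞⊞⊞⊞⊞⊞⊞⊞⊞

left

∘∙∙⊛⊞???????
≋⊛∘∙⊞⊛∘⊞≋???
∙∙∘∘∙⊞∙⊛⊛∘??
≋∘∘⊞∙⊛∘∙≋∘??
∙⊞∘⊞∘∘∘⊛⊞⊛??
≋∘∙∘⊛∙⊞∘≋∘??
∘∙∙≋∘⊞⊚∘∙⊞??
⊞⊞⊞⊞⊞⊞⊞⊞⊞⊞⊞⊞
⊞⊞⊞⊞⊞⊞⊞⊞⊞⊞⊞⊞
⊞⊞⊞⊞⊞⊞⊞⊞⊞⊞⊞⊞
⊞⊞⊞⊞⊞⊞⊞⊞⊞⊞⊞⊞
⊞⊞⊞⊞⊞⊞⊞⊞⊞⊞⊞⊞


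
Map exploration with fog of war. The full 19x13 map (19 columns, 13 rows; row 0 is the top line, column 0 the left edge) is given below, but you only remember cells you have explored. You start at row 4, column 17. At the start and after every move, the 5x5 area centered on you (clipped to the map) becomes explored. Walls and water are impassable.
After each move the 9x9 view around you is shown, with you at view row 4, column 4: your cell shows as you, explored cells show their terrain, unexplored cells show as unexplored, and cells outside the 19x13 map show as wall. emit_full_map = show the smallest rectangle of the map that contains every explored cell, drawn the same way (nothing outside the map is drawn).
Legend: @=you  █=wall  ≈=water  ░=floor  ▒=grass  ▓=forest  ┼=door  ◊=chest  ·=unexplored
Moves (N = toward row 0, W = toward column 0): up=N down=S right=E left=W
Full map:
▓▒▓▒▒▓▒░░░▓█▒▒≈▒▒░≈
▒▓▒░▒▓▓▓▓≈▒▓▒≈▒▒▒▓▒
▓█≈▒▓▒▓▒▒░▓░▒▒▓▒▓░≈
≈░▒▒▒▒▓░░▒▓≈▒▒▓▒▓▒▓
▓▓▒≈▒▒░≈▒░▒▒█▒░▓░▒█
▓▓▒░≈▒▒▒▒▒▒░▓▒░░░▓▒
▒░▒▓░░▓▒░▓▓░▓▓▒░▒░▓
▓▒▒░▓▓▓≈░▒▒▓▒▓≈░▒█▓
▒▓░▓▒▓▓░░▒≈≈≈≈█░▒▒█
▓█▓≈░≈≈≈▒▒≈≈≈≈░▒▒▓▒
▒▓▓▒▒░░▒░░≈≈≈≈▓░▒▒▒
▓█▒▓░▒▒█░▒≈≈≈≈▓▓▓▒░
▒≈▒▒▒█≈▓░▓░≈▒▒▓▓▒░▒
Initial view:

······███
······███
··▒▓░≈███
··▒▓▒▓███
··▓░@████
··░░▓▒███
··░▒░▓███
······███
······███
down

······███
··▒▓░≈███
··▒▓▒▓███
··▓░▒████
··░░@▒███
··░▒░▓███
··░▒█▓███
······███
······███

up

······███
······███
··▒▓░≈███
··▒▓▒▓███
··▓░@████
··░░▓▒███
··░▒░▓███
··░▒█▓███
······███

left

·······██
·······██
··▓▒▓░≈██
··▓▒▓▒▓██
··░▓@▒███
··░░░▓▒██
··▒░▒░▓██
···░▒█▓██
·······██

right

······███
······███
·▓▒▓░≈███
·▓▒▓▒▓███
·░▓░@████
·░░░▓▒███
·▒░▒░▓███
··░▒█▓███
······███

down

······███
·▓▒▓░≈███
·▓▒▓▒▓███
·░▓░▒████
·░░░@▒███
·▒░▒░▓███
··░▒█▓███
······███
······███

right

·····████
▓▒▓░≈████
▓▒▓▒▓████
░▓░▒█████
░░░▓@████
▒░▒░▓████
·░▒█▓████
·····████
·····████

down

▓▒▓░≈████
▓▒▓▒▓████
░▓░▒█████
░░░▓▒████
▒░▒░@████
·░▒█▓████
··▒▒█████
·····████
·····████

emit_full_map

▓▒▓░≈
▓▒▓▒▓
░▓░▒█
░░░▓▒
▒░▒░@
·░▒█▓
··▒▒█

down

▓▒▓▒▓████
░▓░▒█████
░░░▓▒████
▒░▒░▓████
·░▒█@████
··▒▒█████
··▒▓▒████
·····████
·····████

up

▓▒▓░≈████
▓▒▓▒▓████
░▓░▒█████
░░░▓▒████
▒░▒░@████
·░▒█▓████
··▒▒█████
··▒▓▒████
·····████

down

▓▒▓▒▓████
░▓░▒█████
░░░▓▒████
▒░▒░▓████
·░▒█@████
··▒▒█████
··▒▓▒████
·····████
·····████

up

▓▒▓░≈████
▓▒▓▒▓████
░▓░▒█████
░░░▓▒████
▒░▒░@████
·░▒█▓████
··▒▒█████
··▒▓▒████
·····████

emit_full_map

▓▒▓░≈
▓▒▓▒▓
░▓░▒█
░░░▓▒
▒░▒░@
·░▒█▓
··▒▒█
··▒▓▒


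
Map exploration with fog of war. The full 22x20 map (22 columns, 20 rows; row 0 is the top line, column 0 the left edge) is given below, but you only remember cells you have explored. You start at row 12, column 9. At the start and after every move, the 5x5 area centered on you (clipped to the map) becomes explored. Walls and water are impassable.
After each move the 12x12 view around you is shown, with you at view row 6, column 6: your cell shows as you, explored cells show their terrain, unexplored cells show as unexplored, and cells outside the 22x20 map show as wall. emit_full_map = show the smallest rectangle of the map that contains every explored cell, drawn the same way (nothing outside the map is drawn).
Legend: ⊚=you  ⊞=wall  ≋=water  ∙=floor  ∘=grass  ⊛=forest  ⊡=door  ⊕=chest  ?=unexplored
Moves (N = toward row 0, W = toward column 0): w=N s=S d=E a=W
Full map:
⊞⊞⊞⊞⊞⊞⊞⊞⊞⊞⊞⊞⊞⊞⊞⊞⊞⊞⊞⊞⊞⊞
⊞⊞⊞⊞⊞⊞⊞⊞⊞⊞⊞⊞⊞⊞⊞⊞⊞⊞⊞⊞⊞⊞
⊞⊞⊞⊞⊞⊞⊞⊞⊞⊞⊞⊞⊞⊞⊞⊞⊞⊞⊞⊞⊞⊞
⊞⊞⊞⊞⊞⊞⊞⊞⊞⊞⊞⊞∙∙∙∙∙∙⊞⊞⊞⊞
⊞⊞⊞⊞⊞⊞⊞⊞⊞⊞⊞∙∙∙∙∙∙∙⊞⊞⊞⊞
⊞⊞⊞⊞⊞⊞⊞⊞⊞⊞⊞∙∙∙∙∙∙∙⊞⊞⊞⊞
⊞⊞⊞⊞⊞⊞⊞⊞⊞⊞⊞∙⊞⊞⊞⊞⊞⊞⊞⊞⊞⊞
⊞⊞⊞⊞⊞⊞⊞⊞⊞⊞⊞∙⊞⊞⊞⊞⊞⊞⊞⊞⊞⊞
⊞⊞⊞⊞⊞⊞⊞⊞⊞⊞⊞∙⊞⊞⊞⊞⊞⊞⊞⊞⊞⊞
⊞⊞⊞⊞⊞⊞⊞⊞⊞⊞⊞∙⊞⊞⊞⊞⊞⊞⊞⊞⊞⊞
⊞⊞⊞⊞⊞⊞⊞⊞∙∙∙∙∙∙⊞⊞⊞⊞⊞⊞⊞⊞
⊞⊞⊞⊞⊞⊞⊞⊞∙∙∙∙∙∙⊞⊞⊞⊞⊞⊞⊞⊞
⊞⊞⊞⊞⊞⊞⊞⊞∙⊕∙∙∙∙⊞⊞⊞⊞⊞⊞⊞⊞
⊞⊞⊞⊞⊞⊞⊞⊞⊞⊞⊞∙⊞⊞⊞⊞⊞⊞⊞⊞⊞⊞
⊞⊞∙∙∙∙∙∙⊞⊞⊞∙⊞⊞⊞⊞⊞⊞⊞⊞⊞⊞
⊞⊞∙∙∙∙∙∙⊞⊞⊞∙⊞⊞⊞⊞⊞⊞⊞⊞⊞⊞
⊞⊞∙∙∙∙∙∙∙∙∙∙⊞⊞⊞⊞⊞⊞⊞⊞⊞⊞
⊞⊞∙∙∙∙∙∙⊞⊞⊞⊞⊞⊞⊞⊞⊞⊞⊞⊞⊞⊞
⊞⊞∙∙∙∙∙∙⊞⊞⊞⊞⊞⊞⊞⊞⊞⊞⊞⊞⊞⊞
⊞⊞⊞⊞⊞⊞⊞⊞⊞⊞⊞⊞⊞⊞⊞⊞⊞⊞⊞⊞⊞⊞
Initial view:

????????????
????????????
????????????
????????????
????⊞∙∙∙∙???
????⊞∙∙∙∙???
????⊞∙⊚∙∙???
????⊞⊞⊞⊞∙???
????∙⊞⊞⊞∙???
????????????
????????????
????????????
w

????????????
????????????
????????????
????????????
????⊞⊞⊞⊞∙???
????⊞∙∙∙∙???
????⊞∙⊚∙∙???
????⊞∙⊕∙∙???
????⊞⊞⊞⊞∙???
????∙⊞⊞⊞∙???
????????????
????????????

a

????????????
????????????
????????????
????????????
????⊞⊞⊞⊞⊞∙??
????⊞⊞∙∙∙∙??
????⊞⊞⊚∙∙∙??
????⊞⊞∙⊕∙∙??
????⊞⊞⊞⊞⊞∙??
?????∙⊞⊞⊞∙??
????????????
????????????

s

????????????
????????????
????????????
????⊞⊞⊞⊞⊞∙??
????⊞⊞∙∙∙∙??
????⊞⊞∙∙∙∙??
????⊞⊞⊚⊕∙∙??
????⊞⊞⊞⊞⊞∙??
????∙∙⊞⊞⊞∙??
????????????
????????????
????????????

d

????????????
????????????
????????????
???⊞⊞⊞⊞⊞∙???
???⊞⊞∙∙∙∙???
???⊞⊞∙∙∙∙???
???⊞⊞∙⊚∙∙???
???⊞⊞⊞⊞⊞∙???
???∙∙⊞⊞⊞∙???
????????????
????????????
????????????

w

????????????
????????????
????????????
????????????
???⊞⊞⊞⊞⊞∙???
???⊞⊞∙∙∙∙???
???⊞⊞∙⊚∙∙???
???⊞⊞∙⊕∙∙???
???⊞⊞⊞⊞⊞∙???
???∙∙⊞⊞⊞∙???
????????????
????????????

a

????????????
????????????
????????????
????????????
????⊞⊞⊞⊞⊞∙??
????⊞⊞∙∙∙∙??
????⊞⊞⊚∙∙∙??
????⊞⊞∙⊕∙∙??
????⊞⊞⊞⊞⊞∙??
????∙∙⊞⊞⊞∙??
????????????
????????????

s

????????????
????????????
????????????
????⊞⊞⊞⊞⊞∙??
????⊞⊞∙∙∙∙??
????⊞⊞∙∙∙∙??
????⊞⊞⊚⊕∙∙??
????⊞⊞⊞⊞⊞∙??
????∙∙⊞⊞⊞∙??
????????????
????????????
????????????

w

????????????
????????????
????????????
????????????
????⊞⊞⊞⊞⊞∙??
????⊞⊞∙∙∙∙??
????⊞⊞⊚∙∙∙??
????⊞⊞∙⊕∙∙??
????⊞⊞⊞⊞⊞∙??
????∙∙⊞⊞⊞∙??
????????????
????????????

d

????????????
????????????
????????????
????????????
???⊞⊞⊞⊞⊞∙???
???⊞⊞∙∙∙∙???
???⊞⊞∙⊚∙∙???
???⊞⊞∙⊕∙∙???
???⊞⊞⊞⊞⊞∙???
???∙∙⊞⊞⊞∙???
????????????
????????????

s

????????????
????????????
????????????
???⊞⊞⊞⊞⊞∙???
???⊞⊞∙∙∙∙???
???⊞⊞∙∙∙∙???
???⊞⊞∙⊚∙∙???
???⊞⊞⊞⊞⊞∙???
???∙∙⊞⊞⊞∙???
????????????
????????????
????????????

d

????????????
????????????
????????????
??⊞⊞⊞⊞⊞∙????
??⊞⊞∙∙∙∙∙???
??⊞⊞∙∙∙∙∙???
??⊞⊞∙⊕⊚∙∙???
??⊞⊞⊞⊞⊞∙⊞???
??∙∙⊞⊞⊞∙⊞???
????????????
????????????
????????????

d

????????????
????????????
????????????
?⊞⊞⊞⊞⊞∙?????
?⊞⊞∙∙∙∙∙∙???
?⊞⊞∙∙∙∙∙∙???
?⊞⊞∙⊕∙⊚∙∙???
?⊞⊞⊞⊞⊞∙⊞⊞???
?∙∙⊞⊞⊞∙⊞⊞???
????????????
????????????
????????????

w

????????????
????????????
????????????
????????????
?⊞⊞⊞⊞⊞∙⊞⊞???
?⊞⊞∙∙∙∙∙∙???
?⊞⊞∙∙∙⊚∙∙???
?⊞⊞∙⊕∙∙∙∙???
?⊞⊞⊞⊞⊞∙⊞⊞???
?∙∙⊞⊞⊞∙⊞⊞???
????????????
????????????

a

????????????
????????????
????????????
????????????
??⊞⊞⊞⊞⊞∙⊞⊞??
??⊞⊞∙∙∙∙∙∙??
??⊞⊞∙∙⊚∙∙∙??
??⊞⊞∙⊕∙∙∙∙??
??⊞⊞⊞⊞⊞∙⊞⊞??
??∙∙⊞⊞⊞∙⊞⊞??
????????????
????????????

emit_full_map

⊞⊞⊞⊞⊞∙⊞⊞
⊞⊞∙∙∙∙∙∙
⊞⊞∙∙⊚∙∙∙
⊞⊞∙⊕∙∙∙∙
⊞⊞⊞⊞⊞∙⊞⊞
∙∙⊞⊞⊞∙⊞⊞

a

????????????
????????????
????????????
????????????
???⊞⊞⊞⊞⊞∙⊞⊞?
???⊞⊞∙∙∙∙∙∙?
???⊞⊞∙⊚∙∙∙∙?
???⊞⊞∙⊕∙∙∙∙?
???⊞⊞⊞⊞⊞∙⊞⊞?
???∙∙⊞⊞⊞∙⊞⊞?
????????????
????????????

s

????????????
????????????
????????????
???⊞⊞⊞⊞⊞∙⊞⊞?
???⊞⊞∙∙∙∙∙∙?
???⊞⊞∙∙∙∙∙∙?
???⊞⊞∙⊚∙∙∙∙?
???⊞⊞⊞⊞⊞∙⊞⊞?
???∙∙⊞⊞⊞∙⊞⊞?
????????????
????????????
????????????

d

????????????
????????????
????????????
??⊞⊞⊞⊞⊞∙⊞⊞??
??⊞⊞∙∙∙∙∙∙??
??⊞⊞∙∙∙∙∙∙??
??⊞⊞∙⊕⊚∙∙∙??
??⊞⊞⊞⊞⊞∙⊞⊞??
??∙∙⊞⊞⊞∙⊞⊞??
????????????
????????????
????????????

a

????????????
????????????
????????????
???⊞⊞⊞⊞⊞∙⊞⊞?
???⊞⊞∙∙∙∙∙∙?
???⊞⊞∙∙∙∙∙∙?
???⊞⊞∙⊚∙∙∙∙?
???⊞⊞⊞⊞⊞∙⊞⊞?
???∙∙⊞⊞⊞∙⊞⊞?
????????????
????????????
????????????

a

????????????
????????????
????????????
????⊞⊞⊞⊞⊞∙⊞⊞
????⊞⊞∙∙∙∙∙∙
????⊞⊞∙∙∙∙∙∙
????⊞⊞⊚⊕∙∙∙∙
????⊞⊞⊞⊞⊞∙⊞⊞
????∙∙⊞⊞⊞∙⊞⊞
????????????
????????????
????????????

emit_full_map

⊞⊞⊞⊞⊞∙⊞⊞
⊞⊞∙∙∙∙∙∙
⊞⊞∙∙∙∙∙∙
⊞⊞⊚⊕∙∙∙∙
⊞⊞⊞⊞⊞∙⊞⊞
∙∙⊞⊞⊞∙⊞⊞


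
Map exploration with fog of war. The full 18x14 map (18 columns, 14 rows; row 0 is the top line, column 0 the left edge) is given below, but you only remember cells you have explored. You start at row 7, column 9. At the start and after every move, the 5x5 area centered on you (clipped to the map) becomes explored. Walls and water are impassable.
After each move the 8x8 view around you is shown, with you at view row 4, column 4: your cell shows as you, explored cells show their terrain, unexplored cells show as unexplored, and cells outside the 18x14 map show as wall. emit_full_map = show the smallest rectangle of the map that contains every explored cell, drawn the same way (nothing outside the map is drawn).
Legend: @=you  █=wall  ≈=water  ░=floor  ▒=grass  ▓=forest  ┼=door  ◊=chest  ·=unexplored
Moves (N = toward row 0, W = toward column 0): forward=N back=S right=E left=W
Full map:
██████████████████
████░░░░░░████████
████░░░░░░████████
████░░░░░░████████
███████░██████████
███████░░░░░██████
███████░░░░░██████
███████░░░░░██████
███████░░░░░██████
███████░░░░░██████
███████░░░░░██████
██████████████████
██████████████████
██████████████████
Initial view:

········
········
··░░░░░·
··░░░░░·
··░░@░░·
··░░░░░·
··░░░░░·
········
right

········
········
·░░░░░█·
·░░░░░█·
·░░░@░█·
·░░░░░█·
·░░░░░█·
········

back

········
·░░░░░█·
·░░░░░█·
·░░░░░█·
·░░░@░█·
·░░░░░█·
··░░░░█·
········

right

········
░░░░░█··
░░░░░██·
░░░░░██·
░░░░@██·
░░░░░██·
·░░░░██·
········

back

░░░░░█··
░░░░░██·
░░░░░██·
░░░░░██·
░░░░@██·
·░░░░██·
··█████·
········

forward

········
░░░░░█··
░░░░░██·
░░░░░██·
░░░░@██·
░░░░░██·
·░░░░██·
··█████·

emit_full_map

░░░░░█·
░░░░░██
░░░░░██
░░░░@██
░░░░░██
·░░░░██
··█████

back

░░░░░█··
░░░░░██·
░░░░░██·
░░░░░██·
░░░░@██·
·░░░░██·
··█████·
········

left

·░░░░░█·
·░░░░░██
·░░░░░██
·░░░░░██
·░░░@░██
··░░░░██
··██████
········

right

░░░░░█··
░░░░░██·
░░░░░██·
░░░░░██·
░░░░@██·
·░░░░██·
·██████·
········

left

·░░░░░█·
·░░░░░██
·░░░░░██
·░░░░░██
·░░░@░██
··░░░░██
··██████
········

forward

········
·░░░░░█·
·░░░░░██
·░░░░░██
·░░░@░██
·░░░░░██
··░░░░██
··██████

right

········
░░░░░█··
░░░░░██·
░░░░░██·
░░░░@██·
░░░░░██·
·░░░░██·
·██████·

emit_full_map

░░░░░█·
░░░░░██
░░░░░██
░░░░@██
░░░░░██
·░░░░██
·██████

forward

········
········
░░░░░██·
░░░░░██·
░░░░@██·
░░░░░██·
░░░░░██·
·░░░░██·

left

········
········
·░░░░░██
·░░░░░██
·░░░@░██
·░░░░░██
·░░░░░██
··░░░░██

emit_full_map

░░░░░██
░░░░░██
░░░@░██
░░░░░██
░░░░░██
·░░░░██
·██████


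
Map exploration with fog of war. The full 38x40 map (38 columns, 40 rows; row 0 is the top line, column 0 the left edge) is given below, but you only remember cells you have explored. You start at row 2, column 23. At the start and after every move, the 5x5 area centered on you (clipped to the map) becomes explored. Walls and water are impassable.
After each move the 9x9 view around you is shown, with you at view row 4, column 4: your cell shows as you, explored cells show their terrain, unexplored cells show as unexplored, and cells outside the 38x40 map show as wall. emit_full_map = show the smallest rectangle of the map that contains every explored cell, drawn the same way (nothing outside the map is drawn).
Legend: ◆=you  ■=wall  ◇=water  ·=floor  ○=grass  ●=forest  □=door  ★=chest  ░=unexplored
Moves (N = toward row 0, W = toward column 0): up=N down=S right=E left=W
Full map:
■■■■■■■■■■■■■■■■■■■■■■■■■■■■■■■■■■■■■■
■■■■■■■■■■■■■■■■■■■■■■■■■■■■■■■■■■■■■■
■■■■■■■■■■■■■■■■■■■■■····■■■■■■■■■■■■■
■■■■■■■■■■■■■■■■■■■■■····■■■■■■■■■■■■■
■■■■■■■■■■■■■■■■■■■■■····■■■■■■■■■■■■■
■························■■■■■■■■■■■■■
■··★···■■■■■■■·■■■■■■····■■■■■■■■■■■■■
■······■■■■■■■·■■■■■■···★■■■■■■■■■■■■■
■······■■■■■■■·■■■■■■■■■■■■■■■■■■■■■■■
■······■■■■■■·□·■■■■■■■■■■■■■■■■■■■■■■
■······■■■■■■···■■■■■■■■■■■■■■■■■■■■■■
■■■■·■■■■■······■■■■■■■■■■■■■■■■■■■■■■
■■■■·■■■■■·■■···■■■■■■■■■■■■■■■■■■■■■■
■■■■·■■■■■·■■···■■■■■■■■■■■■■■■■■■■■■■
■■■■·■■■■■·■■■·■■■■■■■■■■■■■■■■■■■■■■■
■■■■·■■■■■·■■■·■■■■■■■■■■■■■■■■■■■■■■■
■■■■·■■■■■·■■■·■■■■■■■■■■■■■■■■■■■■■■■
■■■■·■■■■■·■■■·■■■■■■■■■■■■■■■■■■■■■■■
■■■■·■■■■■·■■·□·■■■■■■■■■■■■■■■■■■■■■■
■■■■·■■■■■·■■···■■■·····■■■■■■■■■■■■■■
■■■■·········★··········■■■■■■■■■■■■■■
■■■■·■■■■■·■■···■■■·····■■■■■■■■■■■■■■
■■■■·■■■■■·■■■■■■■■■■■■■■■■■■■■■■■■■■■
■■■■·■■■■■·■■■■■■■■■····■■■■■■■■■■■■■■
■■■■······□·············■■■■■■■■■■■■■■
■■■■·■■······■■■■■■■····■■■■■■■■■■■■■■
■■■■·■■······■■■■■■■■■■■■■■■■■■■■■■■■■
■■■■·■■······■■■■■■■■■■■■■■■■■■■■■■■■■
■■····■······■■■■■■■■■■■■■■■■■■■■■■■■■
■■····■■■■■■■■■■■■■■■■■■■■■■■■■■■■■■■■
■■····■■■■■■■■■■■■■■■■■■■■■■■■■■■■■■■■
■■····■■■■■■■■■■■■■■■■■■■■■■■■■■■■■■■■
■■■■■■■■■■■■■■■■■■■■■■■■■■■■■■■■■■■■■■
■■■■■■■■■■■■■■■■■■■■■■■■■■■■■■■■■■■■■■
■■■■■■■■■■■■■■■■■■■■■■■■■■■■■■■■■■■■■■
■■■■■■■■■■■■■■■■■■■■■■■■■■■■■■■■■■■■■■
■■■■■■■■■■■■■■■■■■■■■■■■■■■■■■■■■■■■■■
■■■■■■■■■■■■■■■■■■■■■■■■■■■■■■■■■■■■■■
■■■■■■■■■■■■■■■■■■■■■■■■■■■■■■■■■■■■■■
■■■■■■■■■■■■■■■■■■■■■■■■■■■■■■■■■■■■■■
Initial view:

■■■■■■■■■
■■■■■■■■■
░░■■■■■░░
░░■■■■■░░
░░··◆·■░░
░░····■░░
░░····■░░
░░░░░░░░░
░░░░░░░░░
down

■■■■■■■■■
░░■■■■■░░
░░■■■■■░░
░░····■░░
░░··◆·■░░
░░····■░░
░░····■░░
░░░░░░░░░
░░░░░░░░░

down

░░■■■■■░░
░░■■■■■░░
░░····■░░
░░····■░░
░░··◆·■░░
░░····■░░
░░····■░░
░░░░░░░░░
░░░░░░░░░

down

░░■■■■■░░
░░····■░░
░░····■░░
░░····■░░
░░··◆·■░░
░░····■░░
░░···★■░░
░░░░░░░░░
░░░░░░░░░

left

░░░■■■■■░
░░░····■░
░░■····■░
░░■····■░
░░··◆··■░
░░■····■░
░░■···★■░
░░░░░░░░░
░░░░░░░░░

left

░░░░■■■■■
░░░░····■
░░■■····■
░░■■····■
░░··◆···■
░░■■····■
░░■■···★■
░░░░░░░░░
░░░░░░░░░

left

░░░░░■■■■
░░░░░····
░░■■■····
░░■■■····
░░··◆····
░░■■■····
░░■■■···★
░░░░░░░░░
░░░░░░░░░

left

░░░░░░■■■
░░░░░░···
░░■■■■···
░░■■■■···
░░··◆····
░░■■■■···
░░■■■■···
░░░░░░░░░
░░░░░░░░░

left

░░░░░░░■■
░░░░░░░··
░░■■■■■··
░░■■■■■··
░░··◆····
░░■■■■■··
░░■■■■■··
░░░░░░░░░
░░░░░░░░░

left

░░░░░░░░■
░░░░░░░░·
░░■■■■■■·
░░■■■■■■·
░░··◆····
░░■■■■■■·
░░■■■■■■·
░░░░░░░░░
░░░░░░░░░

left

░░░░░░░░░
░░░░░░░░░
░░■■■■■■■
░░■■■■■■■
░░··◆····
░░·■■■■■■
░░·■■■■■■
░░░░░░░░░
░░░░░░░░░

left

░░░░░░░░░
░░░░░░░░░
░░■■■■■■■
░░■■■■■■■
░░··◆····
░░■·■■■■■
░░■·■■■■■
░░░░░░░░░
░░░░░░░░░

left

░░░░░░░░░
░░░░░░░░░
░░■■■■■■■
░░■■■■■■■
░░··◆····
░░■■·■■■■
░░■■·■■■■
░░░░░░░░░
░░░░░░░░░

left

░░░░░░░░░
░░░░░░░░░
░░■■■■■■■
░░■■■■■■■
░░··◆····
░░■■■·■■■
░░■■■·■■■
░░░░░░░░░
░░░░░░░░░

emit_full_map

░░░░░░░░░░■■■■■
░░░░░░░░░░■■■■■
░░░░░░░░░░····■
■■■■■■■■■■····■
■■■■■■■■■■····■
··◆···········■
■■■·■■■■■■····■
■■■·■■■■■■···★■

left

░░░░░░░░░
░░░░░░░░░
░░■■■■■■■
░░■■■■■■■
░░··◆····
░░■■■■·■■
░░■■■■·■■
░░░░░░░░░
░░░░░░░░░

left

░░░░░░░░░
░░░░░░░░░
░░■■■■■■■
░░■■■■■■■
░░··◆····
░░■■■■■·■
░░■■■■■·■
░░░░░░░░░
░░░░░░░░░

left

░░░░░░░░░
░░░░░░░░░
░░■■■■■■■
░░■■■■■■■
░░··◆····
░░■■■■■■·
░░■■■■■■·
░░░░░░░░░
░░░░░░░░░

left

░░░░░░░░░
░░░░░░░░░
░░■■■■■■■
░░■■■■■■■
░░··◆····
░░■■■■■■■
░░■■■■■■■
░░░░░░░░░
░░░░░░░░░

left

░░░░░░░░░
░░░░░░░░░
░░■■■■■■■
░░■■■■■■■
░░··◆····
░░·■■■■■■
░░·■■■■■■
░░░░░░░░░
░░░░░░░░░

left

░░░░░░░░░
░░░░░░░░░
░░■■■■■■■
░░■■■■■■■
░░··◆····
░░··■■■■■
░░··■■■■■
░░░░░░░░░
░░░░░░░░░

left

░░░░░░░░░
░░░░░░░░░
░░■■■■■■■
░░■■■■■■■
░░··◆····
░░···■■■■
░░···■■■■
░░░░░░░░░
░░░░░░░░░

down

░░░░░░░░░
░░■■■■■■■
░░■■■■■■■
░░·······
░░··◆■■■■
░░···■■■■
░░···■■░░
░░░░░░░░░
░░░░░░░░░

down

░░■■■■■■■
░░■■■■■■■
░░·······
░░···■■■■
░░··◆■■■■
░░···■■░░
░░···■■░░
░░░░░░░░░
░░░░░░░░░

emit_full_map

░░░░░░░░░░░░░░░░░■■■■■
░░░░░░░░░░░░░░░░░■■■■■
░░░░░░░░░░░░░░░░░····■
■■■■■■■■■■■■■■■■■····■
■■■■■■■■■■■■■■■■■····■
·····················■
···■■■■■■■·■■■■■■····■
··◆■■■■■■■·■■■■■■···★■
···■■░░░░░░░░░░░░░░░░░
···■■░░░░░░░░░░░░░░░░░

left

░░░■■■■■■
░░░■■■■■■
░░·······
░░★···■■■
░░··◆·■■■
░░····■■░
░░····■■░
░░░░░░░░░
░░░░░░░░░

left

░░░░■■■■■
░░░░■■■■■
░░·······
░░·★···■■
░░··◆··■■
░░·····■■
░░·····■■
░░░░░░░░░
░░░░░░░░░

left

■░░░░■■■■
■░░░░■■■■
■░·······
■░··★···■
■░··◆···■
■░······■
■░······■
■░░░░░░░░
■░░░░░░░░

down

■░░░░■■■■
■░·······
■░··★···■
■░······■
■░··◆···■
■░······■
■░·····░░
■░░░░░░░░
■░░░░░░░░

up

■░░░░■■■■
■░░░░■■■■
■░·······
■░··★···■
■░··◆···■
■░······■
■░······■
■░·····░░
■░░░░░░░░

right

░░░░■■■■■
░░░░■■■■■
░········
░··★···■■
░···◆··■■
░······■■
░······■■
░·····░░░
░░░░░░░░░

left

■░░░░■■■■
■░░░░■■■■
■░·······
■░··★···■
■░··◆···■
■░······■
■░······■
■░·····░░
■░░░░░░░░

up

■░░░░░░░░
■░░░░■■■■
■░■■■■■■■
■░·······
■░··◆···■
■░······■
■░······■
■░······■
■░·····░░

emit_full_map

░░░░░░░░░░░░░░░░░░░░■■■■■
░░░░░░░░░░░░░░░░░░░░■■■■■
░░░░░░░░░░░░░░░░░░░░····■
░░░■■■■■■■■■■■■■■■■■····■
■■■■■■■■■■■■■■■■■■■■····■
························■
··◆···■■■■■■■·■■■■■■····■
······■■■■■■■·■■■■■■···★■
······■■░░░░░░░░░░░░░░░░░
······■■░░░░░░░░░░░░░░░░░
·····░░░░░░░░░░░░░░░░░░░░

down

■░░░░■■■■
■░■■■■■■■
■░·······
■░··★···■
■░··◆···■
■░······■
■░······■
■░·····░░
■░░░░░░░░

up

■░░░░░░░░
■░░░░■■■■
■░■■■■■■■
■░·······
■░··◆···■
■░······■
■░······■
■░······■
■░·····░░

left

■■░░░░░░░
■■░░░░■■■
■■■■■■■■■
■■■······
■■■·◆★···
■■■······
■■■······
■■░······
■■░·····░

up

■■░░░░░░░
■■░░░░░░░
■■■■■■■■■
■■■■■■■■■
■■■·◆····
■■■··★···
■■■······
■■■······
■■░······

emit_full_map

░░░░░░░░░░░░░░░░░░░░░■■■■■
░░░░░░░░░░░░░░░░░░░░░■■■■■
░░░░░░░░░░░░░░░░░░░░░····■
■■■■■■■■■■■■■■■■■■■■■····■
■■■■■■■■■■■■■■■■■■■■■····■
■·◆······················■
■··★···■■■■■■■·■■■■■■····■
■······■■■■■■■·■■■■■■···★■
■······■■░░░░░░░░░░░░░░░░░
░······■■░░░░░░░░░░░░░░░░░
░·····░░░░░░░░░░░░░░░░░░░░
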